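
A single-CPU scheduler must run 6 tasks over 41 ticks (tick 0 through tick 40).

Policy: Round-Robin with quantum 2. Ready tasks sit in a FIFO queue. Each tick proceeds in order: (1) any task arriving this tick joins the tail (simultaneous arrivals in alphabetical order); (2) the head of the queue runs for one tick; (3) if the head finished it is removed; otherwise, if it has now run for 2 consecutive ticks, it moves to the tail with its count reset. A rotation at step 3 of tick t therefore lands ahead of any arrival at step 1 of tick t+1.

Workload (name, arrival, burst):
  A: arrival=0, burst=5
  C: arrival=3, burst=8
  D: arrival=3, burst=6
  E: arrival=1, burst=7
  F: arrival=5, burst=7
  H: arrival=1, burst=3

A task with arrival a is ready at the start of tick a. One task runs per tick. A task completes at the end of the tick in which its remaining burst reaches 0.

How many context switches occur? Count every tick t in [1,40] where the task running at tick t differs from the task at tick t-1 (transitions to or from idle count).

context switches = 20

t=0: queue=[A] q_used=0 → run A
t=1: queue=[A,E,H] q_used=1 → run A
t=2: queue=[E,H,A] q_used=0 → run E
t=3: queue=[E,H,A,C,D] q_used=1 → run E
t=4: queue=[H,A,C,D,E] q_used=0 → run H
t=5: queue=[H,A,C,D,E,F] q_used=1 → run H
t=6: queue=[A,C,D,E,F,H] q_used=0 → run A
t=7: queue=[A,C,D,E,F,H] q_used=1 → run A
t=8: queue=[C,D,E,F,H,A] q_used=0 → run C
t=9: queue=[C,D,E,F,H,A] q_used=1 → run C
t=10: queue=[D,E,F,H,A,C] q_used=0 → run D
t=11: queue=[D,E,F,H,A,C] q_used=1 → run D
t=12: queue=[E,F,H,A,C,D] q_used=0 → run E
t=13: queue=[E,F,H,A,C,D] q_used=1 → run E
t=14: queue=[F,H,A,C,D,E] q_used=0 → run F
t=15: queue=[F,H,A,C,D,E] q_used=1 → run F
t=16: queue=[H,A,C,D,E,F] q_used=0 → run H
t=17: queue=[A,C,D,E,F] q_used=0 → run A
t=18: queue=[C,D,E,F] q_used=0 → run C
t=19: queue=[C,D,E,F] q_used=1 → run C
t=20: queue=[D,E,F,C] q_used=0 → run D
t=21: queue=[D,E,F,C] q_used=1 → run D
t=22: queue=[E,F,C,D] q_used=0 → run E
t=23: queue=[E,F,C,D] q_used=1 → run E
t=24: queue=[F,C,D,E] q_used=0 → run F
t=25: queue=[F,C,D,E] q_used=1 → run F
t=26: queue=[C,D,E,F] q_used=0 → run C
t=27: queue=[C,D,E,F] q_used=1 → run C
t=28: queue=[D,E,F,C] q_used=0 → run D
t=29: queue=[D,E,F,C] q_used=1 → run D
t=30: queue=[E,F,C] q_used=0 → run E
t=31: queue=[F,C] q_used=0 → run F
t=32: queue=[F,C] q_used=1 → run F
t=33: queue=[C,F] q_used=0 → run C
t=34: queue=[C,F] q_used=1 → run C
t=35: queue=[F] q_used=0 → run F
t=36: (idle)
t=37: (idle)
t=38: (idle)
t=39: (idle)
t=40: (idle)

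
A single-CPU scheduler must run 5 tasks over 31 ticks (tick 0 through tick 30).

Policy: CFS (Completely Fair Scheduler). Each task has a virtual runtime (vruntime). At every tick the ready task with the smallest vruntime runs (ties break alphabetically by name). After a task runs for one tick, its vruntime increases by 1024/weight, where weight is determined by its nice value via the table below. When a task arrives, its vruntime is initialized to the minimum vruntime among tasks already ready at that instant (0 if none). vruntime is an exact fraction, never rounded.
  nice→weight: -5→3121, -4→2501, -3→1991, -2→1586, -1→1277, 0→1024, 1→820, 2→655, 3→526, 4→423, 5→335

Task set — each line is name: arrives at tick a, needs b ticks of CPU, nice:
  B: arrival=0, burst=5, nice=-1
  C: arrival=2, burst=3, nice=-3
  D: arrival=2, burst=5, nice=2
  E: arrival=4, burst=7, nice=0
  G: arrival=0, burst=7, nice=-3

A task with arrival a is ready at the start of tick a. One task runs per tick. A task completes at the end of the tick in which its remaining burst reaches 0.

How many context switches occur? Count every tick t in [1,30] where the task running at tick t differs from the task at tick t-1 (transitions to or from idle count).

t=0: vr[B=0 G=0] → run B
t=1: vr[B=1024/1277 G=0] → run G
t=2: vr[B=1024/1277 C=1024/1991 D=1024/1991 G=1024/1991] → run C
t=3: vr[B=1024/1277 C=2048/1991 D=1024/1991 G=1024/1991] → run D
t=4: vr[B=1024/1277 C=2048/1991 D=2709504/1304105 E=1024/1991 G=1024/1991] → run E
t=5: vr[B=1024/1277 C=2048/1991 D=2709504/1304105 E=3015/1991 G=1024/1991] → run G
t=6: vr[B=1024/1277 C=2048/1991 D=2709504/1304105 E=3015/1991 G=2048/1991] → run B
t=7: vr[B=2048/1277 C=2048/1991 D=2709504/1304105 E=3015/1991 G=2048/1991] → run C
t=8: vr[B=2048/1277 C=3072/1991 D=2709504/1304105 E=3015/1991 G=2048/1991] → run G
t=9: vr[B=2048/1277 C=3072/1991 D=2709504/1304105 E=3015/1991 G=3072/1991] → run E
t=10: vr[B=2048/1277 C=3072/1991 D=2709504/1304105 E=5006/1991 G=3072/1991] → run C
t=11: vr[B=2048/1277 D=2709504/1304105 E=5006/1991 G=3072/1991] → run G
t=12: vr[B=2048/1277 D=2709504/1304105 E=5006/1991 G=4096/1991] → run B
t=13: vr[B=3072/1277 D=2709504/1304105 E=5006/1991 G=4096/1991] → run G
t=14: vr[B=3072/1277 D=2709504/1304105 E=5006/1991 G=5120/1991] → run D
t=15: vr[B=3072/1277 D=4748288/1304105 E=5006/1991 G=5120/1991] → run B
t=16: vr[B=4096/1277 D=4748288/1304105 E=5006/1991 G=5120/1991] → run E
t=17: vr[B=4096/1277 D=4748288/1304105 E=6997/1991 G=5120/1991] → run G
t=18: vr[B=4096/1277 D=4748288/1304105 E=6997/1991 G=6144/1991] → run G
t=19: vr[B=4096/1277 D=4748288/1304105 E=6997/1991] → run B
t=20: vr[D=4748288/1304105 E=6997/1991] → run E
t=21: vr[D=4748288/1304105 E=8988/1991] → run D
t=22: vr[D=6787072/1304105 E=8988/1991] → run E
t=23: vr[D=6787072/1304105 E=10979/1991] → run D
t=24: vr[D=8825856/1304105 E=10979/1991] → run E
t=25: vr[D=8825856/1304105 E=12970/1991] → run E
t=26: vr[D=8825856/1304105] → run D
t=27: (idle)
t=28: (idle)
t=29: (idle)
t=30: (idle)

context switches = 25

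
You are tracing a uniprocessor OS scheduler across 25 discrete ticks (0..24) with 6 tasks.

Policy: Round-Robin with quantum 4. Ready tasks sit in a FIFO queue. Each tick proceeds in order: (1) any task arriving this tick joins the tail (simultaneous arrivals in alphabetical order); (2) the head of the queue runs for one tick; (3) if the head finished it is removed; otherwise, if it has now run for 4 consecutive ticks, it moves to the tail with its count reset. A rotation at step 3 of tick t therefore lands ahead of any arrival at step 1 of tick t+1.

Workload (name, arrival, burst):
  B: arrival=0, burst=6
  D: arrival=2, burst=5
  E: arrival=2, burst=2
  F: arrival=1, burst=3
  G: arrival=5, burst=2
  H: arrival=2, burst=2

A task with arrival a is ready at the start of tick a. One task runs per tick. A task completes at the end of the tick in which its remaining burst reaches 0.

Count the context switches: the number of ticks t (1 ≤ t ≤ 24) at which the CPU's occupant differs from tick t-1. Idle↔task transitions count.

t=0: queue=[B] q_used=0 → run B
t=1: queue=[B,F] q_used=1 → run B
t=2: queue=[B,F,D,E,H] q_used=2 → run B
t=3: queue=[B,F,D,E,H] q_used=3 → run B
t=4: queue=[F,D,E,H,B] q_used=0 → run F
t=5: queue=[F,D,E,H,B,G] q_used=1 → run F
t=6: queue=[F,D,E,H,B,G] q_used=2 → run F
t=7: queue=[D,E,H,B,G] q_used=0 → run D
t=8: queue=[D,E,H,B,G] q_used=1 → run D
t=9: queue=[D,E,H,B,G] q_used=2 → run D
t=10: queue=[D,E,H,B,G] q_used=3 → run D
t=11: queue=[E,H,B,G,D] q_used=0 → run E
t=12: queue=[E,H,B,G,D] q_used=1 → run E
t=13: queue=[H,B,G,D] q_used=0 → run H
t=14: queue=[H,B,G,D] q_used=1 → run H
t=15: queue=[B,G,D] q_used=0 → run B
t=16: queue=[B,G,D] q_used=1 → run B
t=17: queue=[G,D] q_used=0 → run G
t=18: queue=[G,D] q_used=1 → run G
t=19: queue=[D] q_used=0 → run D
t=20: (idle)
t=21: (idle)
t=22: (idle)
t=23: (idle)
t=24: (idle)

context switches = 8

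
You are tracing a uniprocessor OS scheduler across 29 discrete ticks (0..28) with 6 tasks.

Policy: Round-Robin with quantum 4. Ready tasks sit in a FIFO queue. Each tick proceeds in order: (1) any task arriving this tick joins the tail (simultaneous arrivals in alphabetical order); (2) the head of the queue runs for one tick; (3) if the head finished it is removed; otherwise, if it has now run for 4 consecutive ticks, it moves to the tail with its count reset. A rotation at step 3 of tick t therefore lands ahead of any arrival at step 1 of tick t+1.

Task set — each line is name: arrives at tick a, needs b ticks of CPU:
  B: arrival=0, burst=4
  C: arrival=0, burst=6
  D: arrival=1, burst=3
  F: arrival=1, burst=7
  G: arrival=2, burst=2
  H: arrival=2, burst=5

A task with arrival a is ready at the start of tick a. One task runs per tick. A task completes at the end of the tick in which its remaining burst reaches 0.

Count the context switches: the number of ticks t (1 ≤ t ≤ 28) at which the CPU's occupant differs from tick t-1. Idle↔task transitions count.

t=0: queue=[B,C] q_used=0 → run B
t=1: queue=[B,C,D,F] q_used=1 → run B
t=2: queue=[B,C,D,F,G,H] q_used=2 → run B
t=3: queue=[B,C,D,F,G,H] q_used=3 → run B
t=4: queue=[C,D,F,G,H] q_used=0 → run C
t=5: queue=[C,D,F,G,H] q_used=1 → run C
t=6: queue=[C,D,F,G,H] q_used=2 → run C
t=7: queue=[C,D,F,G,H] q_used=3 → run C
t=8: queue=[D,F,G,H,C] q_used=0 → run D
t=9: queue=[D,F,G,H,C] q_used=1 → run D
t=10: queue=[D,F,G,H,C] q_used=2 → run D
t=11: queue=[F,G,H,C] q_used=0 → run F
t=12: queue=[F,G,H,C] q_used=1 → run F
t=13: queue=[F,G,H,C] q_used=2 → run F
t=14: queue=[F,G,H,C] q_used=3 → run F
t=15: queue=[G,H,C,F] q_used=0 → run G
t=16: queue=[G,H,C,F] q_used=1 → run G
t=17: queue=[H,C,F] q_used=0 → run H
t=18: queue=[H,C,F] q_used=1 → run H
t=19: queue=[H,C,F] q_used=2 → run H
t=20: queue=[H,C,F] q_used=3 → run H
t=21: queue=[C,F,H] q_used=0 → run C
t=22: queue=[C,F,H] q_used=1 → run C
t=23: queue=[F,H] q_used=0 → run F
t=24: queue=[F,H] q_used=1 → run F
t=25: queue=[F,H] q_used=2 → run F
t=26: queue=[H] q_used=0 → run H
t=27: (idle)
t=28: (idle)

context switches = 9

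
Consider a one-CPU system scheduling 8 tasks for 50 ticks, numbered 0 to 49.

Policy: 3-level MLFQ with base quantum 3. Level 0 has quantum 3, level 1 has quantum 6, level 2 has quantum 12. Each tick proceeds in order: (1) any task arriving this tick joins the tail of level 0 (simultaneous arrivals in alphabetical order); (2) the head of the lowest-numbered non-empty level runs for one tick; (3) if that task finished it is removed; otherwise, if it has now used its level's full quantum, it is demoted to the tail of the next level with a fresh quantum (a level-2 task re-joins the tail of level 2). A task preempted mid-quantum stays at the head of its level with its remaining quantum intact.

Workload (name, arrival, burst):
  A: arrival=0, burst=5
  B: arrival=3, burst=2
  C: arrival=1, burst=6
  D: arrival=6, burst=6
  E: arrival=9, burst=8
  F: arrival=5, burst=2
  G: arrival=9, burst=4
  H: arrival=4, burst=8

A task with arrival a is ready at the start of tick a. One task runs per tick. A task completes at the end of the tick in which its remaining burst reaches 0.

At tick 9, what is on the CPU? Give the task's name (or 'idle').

running at tick 9 = H

t=0: L0/L1/L2 = A/-/- → run A
t=1: L0/L1/L2 = AC/-/- → run A
t=2: L0/L1/L2 = AC/-/- → run A
t=3: L0/L1/L2 = CB/A/- → run C
t=4: L0/L1/L2 = CBH/A/- → run C
t=5: L0/L1/L2 = CBHF/A/- → run C
t=6: L0/L1/L2 = BHFD/AC/- → run B
t=7: L0/L1/L2 = BHFD/AC/- → run B
t=8: L0/L1/L2 = HFD/AC/- → run H
t=9: L0/L1/L2 = HFDEG/AC/- → run H
t=10: L0/L1/L2 = HFDEG/AC/- → run H
t=11: L0/L1/L2 = FDEG/ACH/- → run F
t=12: L0/L1/L2 = FDEG/ACH/- → run F
t=13: L0/L1/L2 = DEG/ACH/- → run D
t=14: L0/L1/L2 = DEG/ACH/- → run D
t=15: L0/L1/L2 = DEG/ACH/- → run D
t=16: L0/L1/L2 = EG/ACHD/- → run E
t=17: L0/L1/L2 = EG/ACHD/- → run E
t=18: L0/L1/L2 = EG/ACHD/- → run E
t=19: L0/L1/L2 = G/ACHDE/- → run G
t=20: L0/L1/L2 = G/ACHDE/- → run G
t=21: L0/L1/L2 = G/ACHDE/- → run G
t=22: L0/L1/L2 = -/ACHDEG/- → run A
t=23: L0/L1/L2 = -/ACHDEG/- → run A
t=24: L0/L1/L2 = -/CHDEG/- → run C
t=25: L0/L1/L2 = -/CHDEG/- → run C
t=26: L0/L1/L2 = -/CHDEG/- → run C
t=27: L0/L1/L2 = -/HDEG/- → run H
t=28: L0/L1/L2 = -/HDEG/- → run H
t=29: L0/L1/L2 = -/HDEG/- → run H
t=30: L0/L1/L2 = -/HDEG/- → run H
t=31: L0/L1/L2 = -/HDEG/- → run H
t=32: L0/L1/L2 = -/DEG/- → run D
t=33: L0/L1/L2 = -/DEG/- → run D
t=34: L0/L1/L2 = -/DEG/- → run D
t=35: L0/L1/L2 = -/EG/- → run E
t=36: L0/L1/L2 = -/EG/- → run E
t=37: L0/L1/L2 = -/EG/- → run E
t=38: L0/L1/L2 = -/EG/- → run E
t=39: L0/L1/L2 = -/EG/- → run E
t=40: L0/L1/L2 = -/G/- → run G
t=41: (idle)
t=42: (idle)
t=43: (idle)
t=44: (idle)
t=45: (idle)
t=46: (idle)
t=47: (idle)
t=48: (idle)
t=49: (idle)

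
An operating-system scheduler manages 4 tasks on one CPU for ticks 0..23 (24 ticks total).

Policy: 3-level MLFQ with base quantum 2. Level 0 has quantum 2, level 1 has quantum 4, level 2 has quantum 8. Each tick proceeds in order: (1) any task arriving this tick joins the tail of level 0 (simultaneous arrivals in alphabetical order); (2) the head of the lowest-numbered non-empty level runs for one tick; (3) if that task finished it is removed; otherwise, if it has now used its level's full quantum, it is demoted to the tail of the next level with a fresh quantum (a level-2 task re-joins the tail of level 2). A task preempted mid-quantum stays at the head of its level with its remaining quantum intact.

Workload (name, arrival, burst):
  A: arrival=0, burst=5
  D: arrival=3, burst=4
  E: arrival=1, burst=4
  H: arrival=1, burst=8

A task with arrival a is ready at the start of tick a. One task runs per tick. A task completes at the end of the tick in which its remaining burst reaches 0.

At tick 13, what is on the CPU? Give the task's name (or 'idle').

t=0: L0/L1/L2 = A/-/- → run A
t=1: L0/L1/L2 = AEH/-/- → run A
t=2: L0/L1/L2 = EH/A/- → run E
t=3: L0/L1/L2 = EHD/A/- → run E
t=4: L0/L1/L2 = HD/AE/- → run H
t=5: L0/L1/L2 = HD/AE/- → run H
t=6: L0/L1/L2 = D/AEH/- → run D
t=7: L0/L1/L2 = D/AEH/- → run D
t=8: L0/L1/L2 = -/AEHD/- → run A
t=9: L0/L1/L2 = -/AEHD/- → run A
t=10: L0/L1/L2 = -/AEHD/- → run A
t=11: L0/L1/L2 = -/EHD/- → run E
t=12: L0/L1/L2 = -/EHD/- → run E
t=13: L0/L1/L2 = -/HD/- → run H
t=14: L0/L1/L2 = -/HD/- → run H
t=15: L0/L1/L2 = -/HD/- → run H
t=16: L0/L1/L2 = -/HD/- → run H
t=17: L0/L1/L2 = -/D/H → run D
t=18: L0/L1/L2 = -/D/H → run D
t=19: L0/L1/L2 = -/-/H → run H
t=20: L0/L1/L2 = -/-/H → run H
t=21: (idle)
t=22: (idle)
t=23: (idle)

running at tick 13 = H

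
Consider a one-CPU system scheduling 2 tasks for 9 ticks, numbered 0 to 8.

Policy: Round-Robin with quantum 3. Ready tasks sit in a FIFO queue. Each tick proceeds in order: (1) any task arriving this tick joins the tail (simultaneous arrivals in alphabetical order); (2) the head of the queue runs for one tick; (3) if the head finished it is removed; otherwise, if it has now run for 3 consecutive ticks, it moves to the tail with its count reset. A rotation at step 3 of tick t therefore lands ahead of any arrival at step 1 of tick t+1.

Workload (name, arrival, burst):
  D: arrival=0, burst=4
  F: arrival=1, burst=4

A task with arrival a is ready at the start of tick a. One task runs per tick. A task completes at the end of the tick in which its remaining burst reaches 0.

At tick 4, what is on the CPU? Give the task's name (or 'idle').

t=0: queue=[D] q_used=0 → run D
t=1: queue=[D,F] q_used=1 → run D
t=2: queue=[D,F] q_used=2 → run D
t=3: queue=[F,D] q_used=0 → run F
t=4: queue=[F,D] q_used=1 → run F
t=5: queue=[F,D] q_used=2 → run F
t=6: queue=[D,F] q_used=0 → run D
t=7: queue=[F] q_used=0 → run F
t=8: (idle)

running at tick 4 = F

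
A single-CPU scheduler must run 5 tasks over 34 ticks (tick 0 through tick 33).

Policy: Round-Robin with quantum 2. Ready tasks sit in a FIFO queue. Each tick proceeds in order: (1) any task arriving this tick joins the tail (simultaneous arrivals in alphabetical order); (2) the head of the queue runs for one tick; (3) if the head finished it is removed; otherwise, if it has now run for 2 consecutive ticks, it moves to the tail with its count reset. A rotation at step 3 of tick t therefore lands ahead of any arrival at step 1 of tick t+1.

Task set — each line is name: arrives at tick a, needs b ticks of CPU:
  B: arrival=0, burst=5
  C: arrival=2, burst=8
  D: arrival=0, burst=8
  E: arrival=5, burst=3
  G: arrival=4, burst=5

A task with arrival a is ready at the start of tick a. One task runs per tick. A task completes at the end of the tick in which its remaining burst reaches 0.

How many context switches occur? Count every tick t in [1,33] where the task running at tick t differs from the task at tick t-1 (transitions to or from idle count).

t=0: queue=[B,D] q_used=0 → run B
t=1: queue=[B,D] q_used=1 → run B
t=2: queue=[D,B,C] q_used=0 → run D
t=3: queue=[D,B,C] q_used=1 → run D
t=4: queue=[B,C,D,G] q_used=0 → run B
t=5: queue=[B,C,D,G,E] q_used=1 → run B
t=6: queue=[C,D,G,E,B] q_used=0 → run C
t=7: queue=[C,D,G,E,B] q_used=1 → run C
t=8: queue=[D,G,E,B,C] q_used=0 → run D
t=9: queue=[D,G,E,B,C] q_used=1 → run D
t=10: queue=[G,E,B,C,D] q_used=0 → run G
t=11: queue=[G,E,B,C,D] q_used=1 → run G
t=12: queue=[E,B,C,D,G] q_used=0 → run E
t=13: queue=[E,B,C,D,G] q_used=1 → run E
t=14: queue=[B,C,D,G,E] q_used=0 → run B
t=15: queue=[C,D,G,E] q_used=0 → run C
t=16: queue=[C,D,G,E] q_used=1 → run C
t=17: queue=[D,G,E,C] q_used=0 → run D
t=18: queue=[D,G,E,C] q_used=1 → run D
t=19: queue=[G,E,C,D] q_used=0 → run G
t=20: queue=[G,E,C,D] q_used=1 → run G
t=21: queue=[E,C,D,G] q_used=0 → run E
t=22: queue=[C,D,G] q_used=0 → run C
t=23: queue=[C,D,G] q_used=1 → run C
t=24: queue=[D,G,C] q_used=0 → run D
t=25: queue=[D,G,C] q_used=1 → run D
t=26: queue=[G,C] q_used=0 → run G
t=27: queue=[C] q_used=0 → run C
t=28: queue=[C] q_used=1 → run C
t=29: (idle)
t=30: (idle)
t=31: (idle)
t=32: (idle)
t=33: (idle)

context switches = 16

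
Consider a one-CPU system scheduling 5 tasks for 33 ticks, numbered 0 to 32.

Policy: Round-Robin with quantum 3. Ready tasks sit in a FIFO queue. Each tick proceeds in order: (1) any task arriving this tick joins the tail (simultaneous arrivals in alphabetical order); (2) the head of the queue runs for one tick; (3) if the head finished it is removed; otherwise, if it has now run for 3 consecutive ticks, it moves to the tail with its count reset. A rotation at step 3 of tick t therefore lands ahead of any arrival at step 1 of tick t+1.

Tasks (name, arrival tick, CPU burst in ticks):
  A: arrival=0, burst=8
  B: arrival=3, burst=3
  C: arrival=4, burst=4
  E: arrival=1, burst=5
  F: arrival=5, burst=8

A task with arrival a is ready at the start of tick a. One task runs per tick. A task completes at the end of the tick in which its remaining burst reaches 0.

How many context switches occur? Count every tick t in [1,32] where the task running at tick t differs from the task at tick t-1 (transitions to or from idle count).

t=0: queue=[A] q_used=0 → run A
t=1: queue=[A,E] q_used=1 → run A
t=2: queue=[A,E] q_used=2 → run A
t=3: queue=[E,A,B] q_used=0 → run E
t=4: queue=[E,A,B,C] q_used=1 → run E
t=5: queue=[E,A,B,C,F] q_used=2 → run E
t=6: queue=[A,B,C,F,E] q_used=0 → run A
t=7: queue=[A,B,C,F,E] q_used=1 → run A
t=8: queue=[A,B,C,F,E] q_used=2 → run A
t=9: queue=[B,C,F,E,A] q_used=0 → run B
t=10: queue=[B,C,F,E,A] q_used=1 → run B
t=11: queue=[B,C,F,E,A] q_used=2 → run B
t=12: queue=[C,F,E,A] q_used=0 → run C
t=13: queue=[C,F,E,A] q_used=1 → run C
t=14: queue=[C,F,E,A] q_used=2 → run C
t=15: queue=[F,E,A,C] q_used=0 → run F
t=16: queue=[F,E,A,C] q_used=1 → run F
t=17: queue=[F,E,A,C] q_used=2 → run F
t=18: queue=[E,A,C,F] q_used=0 → run E
t=19: queue=[E,A,C,F] q_used=1 → run E
t=20: queue=[A,C,F] q_used=0 → run A
t=21: queue=[A,C,F] q_used=1 → run A
t=22: queue=[C,F] q_used=0 → run C
t=23: queue=[F] q_used=0 → run F
t=24: queue=[F] q_used=1 → run F
t=25: queue=[F] q_used=2 → run F
t=26: queue=[F] q_used=0 → run F
t=27: queue=[F] q_used=1 → run F
t=28: (idle)
t=29: (idle)
t=30: (idle)
t=31: (idle)
t=32: (idle)

context switches = 10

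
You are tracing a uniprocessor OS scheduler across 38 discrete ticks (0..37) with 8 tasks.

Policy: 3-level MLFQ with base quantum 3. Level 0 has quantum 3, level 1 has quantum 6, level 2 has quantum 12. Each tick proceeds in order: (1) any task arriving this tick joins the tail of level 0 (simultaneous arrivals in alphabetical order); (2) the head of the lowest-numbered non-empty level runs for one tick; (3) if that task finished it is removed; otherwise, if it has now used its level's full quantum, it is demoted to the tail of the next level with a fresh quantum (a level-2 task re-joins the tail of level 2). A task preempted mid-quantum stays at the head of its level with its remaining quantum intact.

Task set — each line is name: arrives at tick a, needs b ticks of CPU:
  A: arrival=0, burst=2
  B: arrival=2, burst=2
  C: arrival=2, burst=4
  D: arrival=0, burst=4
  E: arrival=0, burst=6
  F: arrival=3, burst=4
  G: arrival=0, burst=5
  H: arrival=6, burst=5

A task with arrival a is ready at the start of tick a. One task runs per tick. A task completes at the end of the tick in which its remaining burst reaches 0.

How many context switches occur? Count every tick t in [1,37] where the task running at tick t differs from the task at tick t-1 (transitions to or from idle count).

context switches = 14

t=0: L0/L1/L2 = ADEG/-/- → run A
t=1: L0/L1/L2 = ADEG/-/- → run A
t=2: L0/L1/L2 = DEGBC/-/- → run D
t=3: L0/L1/L2 = DEGBCF/-/- → run D
t=4: L0/L1/L2 = DEGBCF/-/- → run D
t=5: L0/L1/L2 = EGBCF/D/- → run E
t=6: L0/L1/L2 = EGBCFH/D/- → run E
t=7: L0/L1/L2 = EGBCFH/D/- → run E
t=8: L0/L1/L2 = GBCFH/DE/- → run G
t=9: L0/L1/L2 = GBCFH/DE/- → run G
t=10: L0/L1/L2 = GBCFH/DE/- → run G
t=11: L0/L1/L2 = BCFH/DEG/- → run B
t=12: L0/L1/L2 = BCFH/DEG/- → run B
t=13: L0/L1/L2 = CFH/DEG/- → run C
t=14: L0/L1/L2 = CFH/DEG/- → run C
t=15: L0/L1/L2 = CFH/DEG/- → run C
t=16: L0/L1/L2 = FH/DEGC/- → run F
t=17: L0/L1/L2 = FH/DEGC/- → run F
t=18: L0/L1/L2 = FH/DEGC/- → run F
t=19: L0/L1/L2 = H/DEGCF/- → run H
t=20: L0/L1/L2 = H/DEGCF/- → run H
t=21: L0/L1/L2 = H/DEGCF/- → run H
t=22: L0/L1/L2 = -/DEGCFH/- → run D
t=23: L0/L1/L2 = -/EGCFH/- → run E
t=24: L0/L1/L2 = -/EGCFH/- → run E
t=25: L0/L1/L2 = -/EGCFH/- → run E
t=26: L0/L1/L2 = -/GCFH/- → run G
t=27: L0/L1/L2 = -/GCFH/- → run G
t=28: L0/L1/L2 = -/CFH/- → run C
t=29: L0/L1/L2 = -/FH/- → run F
t=30: L0/L1/L2 = -/H/- → run H
t=31: L0/L1/L2 = -/H/- → run H
t=32: (idle)
t=33: (idle)
t=34: (idle)
t=35: (idle)
t=36: (idle)
t=37: (idle)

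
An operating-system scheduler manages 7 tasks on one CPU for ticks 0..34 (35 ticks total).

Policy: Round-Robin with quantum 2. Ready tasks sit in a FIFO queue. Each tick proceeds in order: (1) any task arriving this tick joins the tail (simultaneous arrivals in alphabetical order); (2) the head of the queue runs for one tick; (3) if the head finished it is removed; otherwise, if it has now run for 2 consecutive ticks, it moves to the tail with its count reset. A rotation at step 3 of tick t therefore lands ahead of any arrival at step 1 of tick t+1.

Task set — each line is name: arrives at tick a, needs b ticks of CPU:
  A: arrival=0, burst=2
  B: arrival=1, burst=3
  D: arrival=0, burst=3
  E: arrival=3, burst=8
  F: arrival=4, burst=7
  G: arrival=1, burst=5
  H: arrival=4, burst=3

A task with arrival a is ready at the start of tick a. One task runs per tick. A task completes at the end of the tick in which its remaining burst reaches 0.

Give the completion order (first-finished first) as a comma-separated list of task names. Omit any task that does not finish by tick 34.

t=0: queue=[A,D] q_used=0 → run A
t=1: queue=[A,D,B,G] q_used=1 → run A
t=2: queue=[D,B,G] q_used=0 → run D
t=3: queue=[D,B,G,E] q_used=1 → run D
t=4: queue=[B,G,E,D,F,H] q_used=0 → run B
t=5: queue=[B,G,E,D,F,H] q_used=1 → run B
t=6: queue=[G,E,D,F,H,B] q_used=0 → run G
t=7: queue=[G,E,D,F,H,B] q_used=1 → run G
t=8: queue=[E,D,F,H,B,G] q_used=0 → run E
t=9: queue=[E,D,F,H,B,G] q_used=1 → run E
t=10: queue=[D,F,H,B,G,E] q_used=0 → run D
t=11: queue=[F,H,B,G,E] q_used=0 → run F
t=12: queue=[F,H,B,G,E] q_used=1 → run F
t=13: queue=[H,B,G,E,F] q_used=0 → run H
t=14: queue=[H,B,G,E,F] q_used=1 → run H
t=15: queue=[B,G,E,F,H] q_used=0 → run B
t=16: queue=[G,E,F,H] q_used=0 → run G
t=17: queue=[G,E,F,H] q_used=1 → run G
t=18: queue=[E,F,H,G] q_used=0 → run E
t=19: queue=[E,F,H,G] q_used=1 → run E
t=20: queue=[F,H,G,E] q_used=0 → run F
t=21: queue=[F,H,G,E] q_used=1 → run F
t=22: queue=[H,G,E,F] q_used=0 → run H
t=23: queue=[G,E,F] q_used=0 → run G
t=24: queue=[E,F] q_used=0 → run E
t=25: queue=[E,F] q_used=1 → run E
t=26: queue=[F,E] q_used=0 → run F
t=27: queue=[F,E] q_used=1 → run F
t=28: queue=[E,F] q_used=0 → run E
t=29: queue=[E,F] q_used=1 → run E
t=30: queue=[F] q_used=0 → run F
t=31: (idle)
t=32: (idle)
t=33: (idle)
t=34: (idle)

completion order = A, D, B, H, G, E, F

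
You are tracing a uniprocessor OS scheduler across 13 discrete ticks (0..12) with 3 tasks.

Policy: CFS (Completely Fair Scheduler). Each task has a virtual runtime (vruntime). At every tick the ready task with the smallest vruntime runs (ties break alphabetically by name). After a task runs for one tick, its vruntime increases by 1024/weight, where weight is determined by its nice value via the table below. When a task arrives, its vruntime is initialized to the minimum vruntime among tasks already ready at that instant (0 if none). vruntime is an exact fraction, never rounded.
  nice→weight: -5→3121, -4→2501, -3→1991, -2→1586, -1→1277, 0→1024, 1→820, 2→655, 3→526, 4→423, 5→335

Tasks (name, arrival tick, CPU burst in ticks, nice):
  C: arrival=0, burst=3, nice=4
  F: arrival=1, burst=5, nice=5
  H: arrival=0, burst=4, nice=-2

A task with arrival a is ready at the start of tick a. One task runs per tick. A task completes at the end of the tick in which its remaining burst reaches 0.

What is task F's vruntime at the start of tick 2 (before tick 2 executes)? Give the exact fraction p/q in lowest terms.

t=0: vr[C=0 H=0] → run C
t=1: vr[C=1024/423 F=0 H=0] → run F
t=2: vr[C=1024/423 F=1024/335 H=0] → run H
t=3: vr[C=1024/423 F=1024/335 H=512/793] → run H
t=4: vr[C=1024/423 F=1024/335 H=1024/793] → run H
t=5: vr[C=1024/423 F=1024/335 H=1536/793] → run H
t=6: vr[C=1024/423 F=1024/335] → run C
t=7: vr[C=2048/423 F=1024/335] → run F
t=8: vr[C=2048/423 F=2048/335] → run C
t=9: vr[F=2048/335] → run F
t=10: vr[F=3072/335] → run F
t=11: vr[F=4096/335] → run F
t=12: (idle)

vruntime(F, start of tick 2) = 1024/335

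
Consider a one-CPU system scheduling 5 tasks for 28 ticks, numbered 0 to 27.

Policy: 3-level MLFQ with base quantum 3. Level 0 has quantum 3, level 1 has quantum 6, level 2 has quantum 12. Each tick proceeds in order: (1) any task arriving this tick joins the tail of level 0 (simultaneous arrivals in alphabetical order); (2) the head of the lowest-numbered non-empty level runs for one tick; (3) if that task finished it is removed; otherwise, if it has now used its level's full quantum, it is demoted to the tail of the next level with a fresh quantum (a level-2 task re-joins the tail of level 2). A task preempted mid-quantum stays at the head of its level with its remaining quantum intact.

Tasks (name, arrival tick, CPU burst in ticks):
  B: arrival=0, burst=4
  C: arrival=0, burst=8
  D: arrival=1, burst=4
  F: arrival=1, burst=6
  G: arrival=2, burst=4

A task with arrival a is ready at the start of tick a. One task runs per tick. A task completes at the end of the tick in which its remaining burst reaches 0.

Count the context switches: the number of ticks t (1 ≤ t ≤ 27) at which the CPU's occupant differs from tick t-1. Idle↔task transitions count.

context switches = 10

t=0: L0/L1/L2 = BC/-/- → run B
t=1: L0/L1/L2 = BCDF/-/- → run B
t=2: L0/L1/L2 = BCDFG/-/- → run B
t=3: L0/L1/L2 = CDFG/B/- → run C
t=4: L0/L1/L2 = CDFG/B/- → run C
t=5: L0/L1/L2 = CDFG/B/- → run C
t=6: L0/L1/L2 = DFG/BC/- → run D
t=7: L0/L1/L2 = DFG/BC/- → run D
t=8: L0/L1/L2 = DFG/BC/- → run D
t=9: L0/L1/L2 = FG/BCD/- → run F
t=10: L0/L1/L2 = FG/BCD/- → run F
t=11: L0/L1/L2 = FG/BCD/- → run F
t=12: L0/L1/L2 = G/BCDF/- → run G
t=13: L0/L1/L2 = G/BCDF/- → run G
t=14: L0/L1/L2 = G/BCDF/- → run G
t=15: L0/L1/L2 = -/BCDFG/- → run B
t=16: L0/L1/L2 = -/CDFG/- → run C
t=17: L0/L1/L2 = -/CDFG/- → run C
t=18: L0/L1/L2 = -/CDFG/- → run C
t=19: L0/L1/L2 = -/CDFG/- → run C
t=20: L0/L1/L2 = -/CDFG/- → run C
t=21: L0/L1/L2 = -/DFG/- → run D
t=22: L0/L1/L2 = -/FG/- → run F
t=23: L0/L1/L2 = -/FG/- → run F
t=24: L0/L1/L2 = -/FG/- → run F
t=25: L0/L1/L2 = -/G/- → run G
t=26: (idle)
t=27: (idle)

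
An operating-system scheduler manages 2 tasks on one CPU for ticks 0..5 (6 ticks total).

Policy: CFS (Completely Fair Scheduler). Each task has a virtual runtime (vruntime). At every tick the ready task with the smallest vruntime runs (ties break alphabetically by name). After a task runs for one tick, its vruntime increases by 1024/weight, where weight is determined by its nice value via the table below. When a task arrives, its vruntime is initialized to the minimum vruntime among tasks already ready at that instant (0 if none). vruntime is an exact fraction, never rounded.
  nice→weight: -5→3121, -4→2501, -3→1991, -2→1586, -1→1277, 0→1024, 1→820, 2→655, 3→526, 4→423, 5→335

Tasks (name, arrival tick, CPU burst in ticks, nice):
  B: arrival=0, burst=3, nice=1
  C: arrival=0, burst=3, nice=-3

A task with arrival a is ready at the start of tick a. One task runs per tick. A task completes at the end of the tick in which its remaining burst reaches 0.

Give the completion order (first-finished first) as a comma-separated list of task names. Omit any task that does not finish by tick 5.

completion order = C, B

t=0: vr[B=0 C=0] → run B
t=1: vr[B=256/205 C=0] → run C
t=2: vr[B=256/205 C=1024/1991] → run C
t=3: vr[B=256/205 C=2048/1991] → run C
t=4: vr[B=256/205] → run B
t=5: vr[B=512/205] → run B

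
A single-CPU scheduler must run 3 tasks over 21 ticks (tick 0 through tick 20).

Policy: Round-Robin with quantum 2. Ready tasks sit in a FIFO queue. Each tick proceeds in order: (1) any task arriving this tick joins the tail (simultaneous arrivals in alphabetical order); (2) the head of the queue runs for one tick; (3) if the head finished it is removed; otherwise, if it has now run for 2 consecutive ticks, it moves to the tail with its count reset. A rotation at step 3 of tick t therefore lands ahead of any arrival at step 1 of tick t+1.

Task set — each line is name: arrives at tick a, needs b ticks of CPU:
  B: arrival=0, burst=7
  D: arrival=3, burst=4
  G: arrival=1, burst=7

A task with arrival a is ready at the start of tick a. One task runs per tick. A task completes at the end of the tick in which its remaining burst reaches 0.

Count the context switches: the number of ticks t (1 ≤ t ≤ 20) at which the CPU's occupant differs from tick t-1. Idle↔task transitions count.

t=0: queue=[B] q_used=0 → run B
t=1: queue=[B,G] q_used=1 → run B
t=2: queue=[G,B] q_used=0 → run G
t=3: queue=[G,B,D] q_used=1 → run G
t=4: queue=[B,D,G] q_used=0 → run B
t=5: queue=[B,D,G] q_used=1 → run B
t=6: queue=[D,G,B] q_used=0 → run D
t=7: queue=[D,G,B] q_used=1 → run D
t=8: queue=[G,B,D] q_used=0 → run G
t=9: queue=[G,B,D] q_used=1 → run G
t=10: queue=[B,D,G] q_used=0 → run B
t=11: queue=[B,D,G] q_used=1 → run B
t=12: queue=[D,G,B] q_used=0 → run D
t=13: queue=[D,G,B] q_used=1 → run D
t=14: queue=[G,B] q_used=0 → run G
t=15: queue=[G,B] q_used=1 → run G
t=16: queue=[B,G] q_used=0 → run B
t=17: queue=[G] q_used=0 → run G
t=18: (idle)
t=19: (idle)
t=20: (idle)

context switches = 10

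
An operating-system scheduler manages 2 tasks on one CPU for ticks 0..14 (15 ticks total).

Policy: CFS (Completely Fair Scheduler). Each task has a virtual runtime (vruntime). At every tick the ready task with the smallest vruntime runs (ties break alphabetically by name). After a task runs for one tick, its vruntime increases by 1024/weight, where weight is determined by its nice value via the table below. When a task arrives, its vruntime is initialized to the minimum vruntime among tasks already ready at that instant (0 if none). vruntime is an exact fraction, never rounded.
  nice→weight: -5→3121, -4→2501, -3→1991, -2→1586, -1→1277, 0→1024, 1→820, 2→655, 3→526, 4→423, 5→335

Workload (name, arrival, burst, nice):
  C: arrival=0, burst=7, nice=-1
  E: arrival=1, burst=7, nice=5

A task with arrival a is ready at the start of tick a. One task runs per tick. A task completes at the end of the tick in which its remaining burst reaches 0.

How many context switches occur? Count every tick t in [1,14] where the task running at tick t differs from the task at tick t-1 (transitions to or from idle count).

context switches = 6

t=0: vr[C=0] → run C
t=1: vr[C=1024/1277 E=1024/1277] → run C
t=2: vr[C=2048/1277 E=1024/1277] → run E
t=3: vr[C=2048/1277 E=1650688/427795] → run C
t=4: vr[C=3072/1277 E=1650688/427795] → run C
t=5: vr[C=4096/1277 E=1650688/427795] → run C
t=6: vr[C=5120/1277 E=1650688/427795] → run E
t=7: vr[C=5120/1277 E=2958336/427795] → run C
t=8: vr[C=6144/1277 E=2958336/427795] → run C
t=9: vr[E=2958336/427795] → run E
t=10: vr[E=4265984/427795] → run E
t=11: vr[E=5573632/427795] → run E
t=12: vr[E=1376256/85559] → run E
t=13: vr[E=8188928/427795] → run E
t=14: (idle)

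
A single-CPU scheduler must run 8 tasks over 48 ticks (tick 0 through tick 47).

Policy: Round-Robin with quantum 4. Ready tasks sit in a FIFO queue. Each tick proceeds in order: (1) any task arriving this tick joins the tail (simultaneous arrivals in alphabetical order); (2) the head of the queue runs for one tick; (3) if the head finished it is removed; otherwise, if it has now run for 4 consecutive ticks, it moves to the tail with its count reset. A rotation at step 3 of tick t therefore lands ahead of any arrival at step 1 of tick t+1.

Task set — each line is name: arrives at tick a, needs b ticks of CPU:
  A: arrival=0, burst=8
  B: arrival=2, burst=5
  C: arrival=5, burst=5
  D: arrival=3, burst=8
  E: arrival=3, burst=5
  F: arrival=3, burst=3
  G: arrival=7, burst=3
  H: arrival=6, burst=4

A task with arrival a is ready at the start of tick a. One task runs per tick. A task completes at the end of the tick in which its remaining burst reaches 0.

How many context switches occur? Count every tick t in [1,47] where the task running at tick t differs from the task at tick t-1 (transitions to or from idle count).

context switches = 13

t=0: queue=[A] q_used=0 → run A
t=1: queue=[A] q_used=1 → run A
t=2: queue=[A,B] q_used=2 → run A
t=3: queue=[A,B,D,E,F] q_used=3 → run A
t=4: queue=[B,D,E,F,A] q_used=0 → run B
t=5: queue=[B,D,E,F,A,C] q_used=1 → run B
t=6: queue=[B,D,E,F,A,C,H] q_used=2 → run B
t=7: queue=[B,D,E,F,A,C,H,G] q_used=3 → run B
t=8: queue=[D,E,F,A,C,H,G,B] q_used=0 → run D
t=9: queue=[D,E,F,A,C,H,G,B] q_used=1 → run D
t=10: queue=[D,E,F,A,C,H,G,B] q_used=2 → run D
t=11: queue=[D,E,F,A,C,H,G,B] q_used=3 → run D
t=12: queue=[E,F,A,C,H,G,B,D] q_used=0 → run E
t=13: queue=[E,F,A,C,H,G,B,D] q_used=1 → run E
t=14: queue=[E,F,A,C,H,G,B,D] q_used=2 → run E
t=15: queue=[E,F,A,C,H,G,B,D] q_used=3 → run E
t=16: queue=[F,A,C,H,G,B,D,E] q_used=0 → run F
t=17: queue=[F,A,C,H,G,B,D,E] q_used=1 → run F
t=18: queue=[F,A,C,H,G,B,D,E] q_used=2 → run F
t=19: queue=[A,C,H,G,B,D,E] q_used=0 → run A
t=20: queue=[A,C,H,G,B,D,E] q_used=1 → run A
t=21: queue=[A,C,H,G,B,D,E] q_used=2 → run A
t=22: queue=[A,C,H,G,B,D,E] q_used=3 → run A
t=23: queue=[C,H,G,B,D,E] q_used=0 → run C
t=24: queue=[C,H,G,B,D,E] q_used=1 → run C
t=25: queue=[C,H,G,B,D,E] q_used=2 → run C
t=26: queue=[C,H,G,B,D,E] q_used=3 → run C
t=27: queue=[H,G,B,D,E,C] q_used=0 → run H
t=28: queue=[H,G,B,D,E,C] q_used=1 → run H
t=29: queue=[H,G,B,D,E,C] q_used=2 → run H
t=30: queue=[H,G,B,D,E,C] q_used=3 → run H
t=31: queue=[G,B,D,E,C] q_used=0 → run G
t=32: queue=[G,B,D,E,C] q_used=1 → run G
t=33: queue=[G,B,D,E,C] q_used=2 → run G
t=34: queue=[B,D,E,C] q_used=0 → run B
t=35: queue=[D,E,C] q_used=0 → run D
t=36: queue=[D,E,C] q_used=1 → run D
t=37: queue=[D,E,C] q_used=2 → run D
t=38: queue=[D,E,C] q_used=3 → run D
t=39: queue=[E,C] q_used=0 → run E
t=40: queue=[C] q_used=0 → run C
t=41: (idle)
t=42: (idle)
t=43: (idle)
t=44: (idle)
t=45: (idle)
t=46: (idle)
t=47: (idle)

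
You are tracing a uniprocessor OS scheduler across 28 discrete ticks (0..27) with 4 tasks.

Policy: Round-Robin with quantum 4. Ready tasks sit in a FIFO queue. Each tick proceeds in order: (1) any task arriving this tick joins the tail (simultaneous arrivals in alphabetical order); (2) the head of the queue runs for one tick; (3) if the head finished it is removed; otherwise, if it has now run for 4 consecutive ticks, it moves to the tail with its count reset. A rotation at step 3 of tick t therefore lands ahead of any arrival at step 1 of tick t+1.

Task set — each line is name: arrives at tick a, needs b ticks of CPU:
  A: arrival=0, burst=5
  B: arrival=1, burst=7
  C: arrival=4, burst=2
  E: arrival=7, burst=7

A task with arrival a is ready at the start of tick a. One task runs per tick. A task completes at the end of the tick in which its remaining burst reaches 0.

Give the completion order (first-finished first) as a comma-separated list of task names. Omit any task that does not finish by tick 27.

completion order = A, C, B, E

t=0: queue=[A] q_used=0 → run A
t=1: queue=[A,B] q_used=1 → run A
t=2: queue=[A,B] q_used=2 → run A
t=3: queue=[A,B] q_used=3 → run A
t=4: queue=[B,A,C] q_used=0 → run B
t=5: queue=[B,A,C] q_used=1 → run B
t=6: queue=[B,A,C] q_used=2 → run B
t=7: queue=[B,A,C,E] q_used=3 → run B
t=8: queue=[A,C,E,B] q_used=0 → run A
t=9: queue=[C,E,B] q_used=0 → run C
t=10: queue=[C,E,B] q_used=1 → run C
t=11: queue=[E,B] q_used=0 → run E
t=12: queue=[E,B] q_used=1 → run E
t=13: queue=[E,B] q_used=2 → run E
t=14: queue=[E,B] q_used=3 → run E
t=15: queue=[B,E] q_used=0 → run B
t=16: queue=[B,E] q_used=1 → run B
t=17: queue=[B,E] q_used=2 → run B
t=18: queue=[E] q_used=0 → run E
t=19: queue=[E] q_used=1 → run E
t=20: queue=[E] q_used=2 → run E
t=21: (idle)
t=22: (idle)
t=23: (idle)
t=24: (idle)
t=25: (idle)
t=26: (idle)
t=27: (idle)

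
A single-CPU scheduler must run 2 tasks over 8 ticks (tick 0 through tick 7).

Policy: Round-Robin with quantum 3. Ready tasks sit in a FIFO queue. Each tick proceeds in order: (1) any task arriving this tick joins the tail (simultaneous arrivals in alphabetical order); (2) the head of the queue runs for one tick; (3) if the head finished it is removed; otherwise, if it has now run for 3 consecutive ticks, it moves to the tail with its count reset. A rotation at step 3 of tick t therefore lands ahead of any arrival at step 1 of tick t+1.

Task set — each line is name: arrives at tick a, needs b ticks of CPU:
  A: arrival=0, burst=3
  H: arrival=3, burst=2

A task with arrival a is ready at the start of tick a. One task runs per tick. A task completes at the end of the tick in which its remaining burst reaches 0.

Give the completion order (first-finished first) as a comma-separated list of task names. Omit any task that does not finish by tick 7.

t=0: queue=[A] q_used=0 → run A
t=1: queue=[A] q_used=1 → run A
t=2: queue=[A] q_used=2 → run A
t=3: queue=[H] q_used=0 → run H
t=4: queue=[H] q_used=1 → run H
t=5: (idle)
t=6: (idle)
t=7: (idle)

completion order = A, H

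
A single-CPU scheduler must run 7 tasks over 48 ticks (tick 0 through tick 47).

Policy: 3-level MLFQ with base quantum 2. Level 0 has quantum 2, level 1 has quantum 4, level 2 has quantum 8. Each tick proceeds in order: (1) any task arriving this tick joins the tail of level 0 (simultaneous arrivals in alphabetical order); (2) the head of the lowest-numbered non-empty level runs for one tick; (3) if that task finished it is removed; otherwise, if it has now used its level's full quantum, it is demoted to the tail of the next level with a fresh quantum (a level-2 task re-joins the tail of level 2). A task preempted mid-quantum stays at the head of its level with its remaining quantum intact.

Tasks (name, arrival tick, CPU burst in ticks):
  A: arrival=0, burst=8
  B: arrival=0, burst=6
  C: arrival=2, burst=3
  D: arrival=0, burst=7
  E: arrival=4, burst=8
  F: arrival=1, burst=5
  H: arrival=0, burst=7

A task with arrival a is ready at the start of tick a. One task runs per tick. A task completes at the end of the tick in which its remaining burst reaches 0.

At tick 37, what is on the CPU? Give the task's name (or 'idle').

t=0: L0/L1/L2 = ABDH/-/- → run A
t=1: L0/L1/L2 = ABDHF/-/- → run A
t=2: L0/L1/L2 = BDHFC/A/- → run B
t=3: L0/L1/L2 = BDHFC/A/- → run B
t=4: L0/L1/L2 = DHFCE/AB/- → run D
t=5: L0/L1/L2 = DHFCE/AB/- → run D
t=6: L0/L1/L2 = HFCE/ABD/- → run H
t=7: L0/L1/L2 = HFCE/ABD/- → run H
t=8: L0/L1/L2 = FCE/ABDH/- → run F
t=9: L0/L1/L2 = FCE/ABDH/- → run F
t=10: L0/L1/L2 = CE/ABDHF/- → run C
t=11: L0/L1/L2 = CE/ABDHF/- → run C
t=12: L0/L1/L2 = E/ABDHFC/- → run E
t=13: L0/L1/L2 = E/ABDHFC/- → run E
t=14: L0/L1/L2 = -/ABDHFCE/- → run A
t=15: L0/L1/L2 = -/ABDHFCE/- → run A
t=16: L0/L1/L2 = -/ABDHFCE/- → run A
t=17: L0/L1/L2 = -/ABDHFCE/- → run A
t=18: L0/L1/L2 = -/BDHFCE/A → run B
t=19: L0/L1/L2 = -/BDHFCE/A → run B
t=20: L0/L1/L2 = -/BDHFCE/A → run B
t=21: L0/L1/L2 = -/BDHFCE/A → run B
t=22: L0/L1/L2 = -/DHFCE/A → run D
t=23: L0/L1/L2 = -/DHFCE/A → run D
t=24: L0/L1/L2 = -/DHFCE/A → run D
t=25: L0/L1/L2 = -/DHFCE/A → run D
t=26: L0/L1/L2 = -/HFCE/AD → run H
t=27: L0/L1/L2 = -/HFCE/AD → run H
t=28: L0/L1/L2 = -/HFCE/AD → run H
t=29: L0/L1/L2 = -/HFCE/AD → run H
t=30: L0/L1/L2 = -/FCE/ADH → run F
t=31: L0/L1/L2 = -/FCE/ADH → run F
t=32: L0/L1/L2 = -/FCE/ADH → run F
t=33: L0/L1/L2 = -/CE/ADH → run C
t=34: L0/L1/L2 = -/E/ADH → run E
t=35: L0/L1/L2 = -/E/ADH → run E
t=36: L0/L1/L2 = -/E/ADH → run E
t=37: L0/L1/L2 = -/E/ADH → run E
t=38: L0/L1/L2 = -/-/ADHE → run A
t=39: L0/L1/L2 = -/-/ADHE → run A
t=40: L0/L1/L2 = -/-/DHE → run D
t=41: L0/L1/L2 = -/-/HE → run H
t=42: L0/L1/L2 = -/-/E → run E
t=43: L0/L1/L2 = -/-/E → run E
t=44: (idle)
t=45: (idle)
t=46: (idle)
t=47: (idle)

running at tick 37 = E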